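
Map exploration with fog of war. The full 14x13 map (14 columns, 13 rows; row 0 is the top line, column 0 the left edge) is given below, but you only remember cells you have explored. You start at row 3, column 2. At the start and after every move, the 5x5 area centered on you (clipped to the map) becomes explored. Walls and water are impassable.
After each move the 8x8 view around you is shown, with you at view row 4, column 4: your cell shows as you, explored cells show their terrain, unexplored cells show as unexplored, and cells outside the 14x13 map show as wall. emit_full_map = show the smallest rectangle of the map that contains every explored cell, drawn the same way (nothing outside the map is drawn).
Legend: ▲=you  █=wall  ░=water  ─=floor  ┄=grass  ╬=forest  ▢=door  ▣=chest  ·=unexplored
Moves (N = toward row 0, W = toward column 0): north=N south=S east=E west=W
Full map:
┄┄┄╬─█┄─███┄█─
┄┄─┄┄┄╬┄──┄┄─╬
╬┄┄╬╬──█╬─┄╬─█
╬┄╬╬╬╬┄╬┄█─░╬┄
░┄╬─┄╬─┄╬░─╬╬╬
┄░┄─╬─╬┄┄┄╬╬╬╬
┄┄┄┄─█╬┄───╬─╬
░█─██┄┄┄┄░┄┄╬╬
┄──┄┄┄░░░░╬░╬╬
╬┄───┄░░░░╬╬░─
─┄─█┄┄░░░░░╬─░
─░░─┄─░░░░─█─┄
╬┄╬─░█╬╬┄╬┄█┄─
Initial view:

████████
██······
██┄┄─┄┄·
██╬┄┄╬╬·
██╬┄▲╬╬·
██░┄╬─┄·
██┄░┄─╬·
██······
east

████████
█·······
█┄┄─┄┄┄·
█╬┄┄╬╬─·
█╬┄╬▲╬╬·
█░┄╬─┄╬·
█┄░┄─╬─·
█·······

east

████████
········
┄┄─┄┄┄╬·
╬┄┄╬╬──·
╬┄╬╬▲╬┄·
░┄╬─┄╬─·
┄░┄─╬─╬·
········

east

████████
········
┄─┄┄┄╬┄·
┄┄╬╬──█·
┄╬╬╬▲┄╬·
┄╬─┄╬─┄·
░┄─╬─╬┄·
········

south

········
┄─┄┄┄╬┄·
┄┄╬╬──█·
┄╬╬╬╬┄╬·
┄╬─┄▲─┄·
░┄─╬─╬┄·
··┄─█╬┄·
········

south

┄─┄┄┄╬┄·
┄┄╬╬──█·
┄╬╬╬╬┄╬·
┄╬─┄╬─┄·
░┄─╬▲╬┄·
··┄─█╬┄·
··██┄┄┄·
········

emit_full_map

┄┄─┄┄┄╬┄
╬┄┄╬╬──█
╬┄╬╬╬╬┄╬
░┄╬─┄╬─┄
┄░┄─╬▲╬┄
···┄─█╬┄
···██┄┄┄

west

┄┄─┄┄┄╬┄
╬┄┄╬╬──█
╬┄╬╬╬╬┄╬
░┄╬─┄╬─┄
┄░┄─▲─╬┄
··┄┄─█╬┄
··─██┄┄┄
········

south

╬┄┄╬╬──█
╬┄╬╬╬╬┄╬
░┄╬─┄╬─┄
┄░┄─╬─╬┄
··┄┄▲█╬┄
··─██┄┄┄
··─┄┄┄░·
········

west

█╬┄┄╬╬──
█╬┄╬╬╬╬┄
█░┄╬─┄╬─
█┄░┄─╬─╬
█·┄┄▲─█╬
█·█─██┄┄
█·──┄┄┄░
█·······

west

██╬┄┄╬╬─
██╬┄╬╬╬╬
██░┄╬─┄╬
██┄░┄─╬─
██┄┄▲┄─█
██░█─██┄
██┄──┄┄┄
██······

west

███╬┄┄╬╬
███╬┄╬╬╬
███░┄╬─┄
███┄░┄─╬
███┄▲┄┄─
███░█─██
███┄──┄┄
███·····

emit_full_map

┄┄─┄┄┄╬┄
╬┄┄╬╬──█
╬┄╬╬╬╬┄╬
░┄╬─┄╬─┄
┄░┄─╬─╬┄
┄▲┄┄─█╬┄
░█─██┄┄┄
┄──┄┄┄░·

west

████╬┄┄╬
████╬┄╬╬
████░┄╬─
████┄░┄─
████▲┄┄┄
████░█─█
████┄──┄
████····

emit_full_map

┄┄─┄┄┄╬┄
╬┄┄╬╬──█
╬┄╬╬╬╬┄╬
░┄╬─┄╬─┄
┄░┄─╬─╬┄
▲┄┄┄─█╬┄
░█─██┄┄┄
┄──┄┄┄░·


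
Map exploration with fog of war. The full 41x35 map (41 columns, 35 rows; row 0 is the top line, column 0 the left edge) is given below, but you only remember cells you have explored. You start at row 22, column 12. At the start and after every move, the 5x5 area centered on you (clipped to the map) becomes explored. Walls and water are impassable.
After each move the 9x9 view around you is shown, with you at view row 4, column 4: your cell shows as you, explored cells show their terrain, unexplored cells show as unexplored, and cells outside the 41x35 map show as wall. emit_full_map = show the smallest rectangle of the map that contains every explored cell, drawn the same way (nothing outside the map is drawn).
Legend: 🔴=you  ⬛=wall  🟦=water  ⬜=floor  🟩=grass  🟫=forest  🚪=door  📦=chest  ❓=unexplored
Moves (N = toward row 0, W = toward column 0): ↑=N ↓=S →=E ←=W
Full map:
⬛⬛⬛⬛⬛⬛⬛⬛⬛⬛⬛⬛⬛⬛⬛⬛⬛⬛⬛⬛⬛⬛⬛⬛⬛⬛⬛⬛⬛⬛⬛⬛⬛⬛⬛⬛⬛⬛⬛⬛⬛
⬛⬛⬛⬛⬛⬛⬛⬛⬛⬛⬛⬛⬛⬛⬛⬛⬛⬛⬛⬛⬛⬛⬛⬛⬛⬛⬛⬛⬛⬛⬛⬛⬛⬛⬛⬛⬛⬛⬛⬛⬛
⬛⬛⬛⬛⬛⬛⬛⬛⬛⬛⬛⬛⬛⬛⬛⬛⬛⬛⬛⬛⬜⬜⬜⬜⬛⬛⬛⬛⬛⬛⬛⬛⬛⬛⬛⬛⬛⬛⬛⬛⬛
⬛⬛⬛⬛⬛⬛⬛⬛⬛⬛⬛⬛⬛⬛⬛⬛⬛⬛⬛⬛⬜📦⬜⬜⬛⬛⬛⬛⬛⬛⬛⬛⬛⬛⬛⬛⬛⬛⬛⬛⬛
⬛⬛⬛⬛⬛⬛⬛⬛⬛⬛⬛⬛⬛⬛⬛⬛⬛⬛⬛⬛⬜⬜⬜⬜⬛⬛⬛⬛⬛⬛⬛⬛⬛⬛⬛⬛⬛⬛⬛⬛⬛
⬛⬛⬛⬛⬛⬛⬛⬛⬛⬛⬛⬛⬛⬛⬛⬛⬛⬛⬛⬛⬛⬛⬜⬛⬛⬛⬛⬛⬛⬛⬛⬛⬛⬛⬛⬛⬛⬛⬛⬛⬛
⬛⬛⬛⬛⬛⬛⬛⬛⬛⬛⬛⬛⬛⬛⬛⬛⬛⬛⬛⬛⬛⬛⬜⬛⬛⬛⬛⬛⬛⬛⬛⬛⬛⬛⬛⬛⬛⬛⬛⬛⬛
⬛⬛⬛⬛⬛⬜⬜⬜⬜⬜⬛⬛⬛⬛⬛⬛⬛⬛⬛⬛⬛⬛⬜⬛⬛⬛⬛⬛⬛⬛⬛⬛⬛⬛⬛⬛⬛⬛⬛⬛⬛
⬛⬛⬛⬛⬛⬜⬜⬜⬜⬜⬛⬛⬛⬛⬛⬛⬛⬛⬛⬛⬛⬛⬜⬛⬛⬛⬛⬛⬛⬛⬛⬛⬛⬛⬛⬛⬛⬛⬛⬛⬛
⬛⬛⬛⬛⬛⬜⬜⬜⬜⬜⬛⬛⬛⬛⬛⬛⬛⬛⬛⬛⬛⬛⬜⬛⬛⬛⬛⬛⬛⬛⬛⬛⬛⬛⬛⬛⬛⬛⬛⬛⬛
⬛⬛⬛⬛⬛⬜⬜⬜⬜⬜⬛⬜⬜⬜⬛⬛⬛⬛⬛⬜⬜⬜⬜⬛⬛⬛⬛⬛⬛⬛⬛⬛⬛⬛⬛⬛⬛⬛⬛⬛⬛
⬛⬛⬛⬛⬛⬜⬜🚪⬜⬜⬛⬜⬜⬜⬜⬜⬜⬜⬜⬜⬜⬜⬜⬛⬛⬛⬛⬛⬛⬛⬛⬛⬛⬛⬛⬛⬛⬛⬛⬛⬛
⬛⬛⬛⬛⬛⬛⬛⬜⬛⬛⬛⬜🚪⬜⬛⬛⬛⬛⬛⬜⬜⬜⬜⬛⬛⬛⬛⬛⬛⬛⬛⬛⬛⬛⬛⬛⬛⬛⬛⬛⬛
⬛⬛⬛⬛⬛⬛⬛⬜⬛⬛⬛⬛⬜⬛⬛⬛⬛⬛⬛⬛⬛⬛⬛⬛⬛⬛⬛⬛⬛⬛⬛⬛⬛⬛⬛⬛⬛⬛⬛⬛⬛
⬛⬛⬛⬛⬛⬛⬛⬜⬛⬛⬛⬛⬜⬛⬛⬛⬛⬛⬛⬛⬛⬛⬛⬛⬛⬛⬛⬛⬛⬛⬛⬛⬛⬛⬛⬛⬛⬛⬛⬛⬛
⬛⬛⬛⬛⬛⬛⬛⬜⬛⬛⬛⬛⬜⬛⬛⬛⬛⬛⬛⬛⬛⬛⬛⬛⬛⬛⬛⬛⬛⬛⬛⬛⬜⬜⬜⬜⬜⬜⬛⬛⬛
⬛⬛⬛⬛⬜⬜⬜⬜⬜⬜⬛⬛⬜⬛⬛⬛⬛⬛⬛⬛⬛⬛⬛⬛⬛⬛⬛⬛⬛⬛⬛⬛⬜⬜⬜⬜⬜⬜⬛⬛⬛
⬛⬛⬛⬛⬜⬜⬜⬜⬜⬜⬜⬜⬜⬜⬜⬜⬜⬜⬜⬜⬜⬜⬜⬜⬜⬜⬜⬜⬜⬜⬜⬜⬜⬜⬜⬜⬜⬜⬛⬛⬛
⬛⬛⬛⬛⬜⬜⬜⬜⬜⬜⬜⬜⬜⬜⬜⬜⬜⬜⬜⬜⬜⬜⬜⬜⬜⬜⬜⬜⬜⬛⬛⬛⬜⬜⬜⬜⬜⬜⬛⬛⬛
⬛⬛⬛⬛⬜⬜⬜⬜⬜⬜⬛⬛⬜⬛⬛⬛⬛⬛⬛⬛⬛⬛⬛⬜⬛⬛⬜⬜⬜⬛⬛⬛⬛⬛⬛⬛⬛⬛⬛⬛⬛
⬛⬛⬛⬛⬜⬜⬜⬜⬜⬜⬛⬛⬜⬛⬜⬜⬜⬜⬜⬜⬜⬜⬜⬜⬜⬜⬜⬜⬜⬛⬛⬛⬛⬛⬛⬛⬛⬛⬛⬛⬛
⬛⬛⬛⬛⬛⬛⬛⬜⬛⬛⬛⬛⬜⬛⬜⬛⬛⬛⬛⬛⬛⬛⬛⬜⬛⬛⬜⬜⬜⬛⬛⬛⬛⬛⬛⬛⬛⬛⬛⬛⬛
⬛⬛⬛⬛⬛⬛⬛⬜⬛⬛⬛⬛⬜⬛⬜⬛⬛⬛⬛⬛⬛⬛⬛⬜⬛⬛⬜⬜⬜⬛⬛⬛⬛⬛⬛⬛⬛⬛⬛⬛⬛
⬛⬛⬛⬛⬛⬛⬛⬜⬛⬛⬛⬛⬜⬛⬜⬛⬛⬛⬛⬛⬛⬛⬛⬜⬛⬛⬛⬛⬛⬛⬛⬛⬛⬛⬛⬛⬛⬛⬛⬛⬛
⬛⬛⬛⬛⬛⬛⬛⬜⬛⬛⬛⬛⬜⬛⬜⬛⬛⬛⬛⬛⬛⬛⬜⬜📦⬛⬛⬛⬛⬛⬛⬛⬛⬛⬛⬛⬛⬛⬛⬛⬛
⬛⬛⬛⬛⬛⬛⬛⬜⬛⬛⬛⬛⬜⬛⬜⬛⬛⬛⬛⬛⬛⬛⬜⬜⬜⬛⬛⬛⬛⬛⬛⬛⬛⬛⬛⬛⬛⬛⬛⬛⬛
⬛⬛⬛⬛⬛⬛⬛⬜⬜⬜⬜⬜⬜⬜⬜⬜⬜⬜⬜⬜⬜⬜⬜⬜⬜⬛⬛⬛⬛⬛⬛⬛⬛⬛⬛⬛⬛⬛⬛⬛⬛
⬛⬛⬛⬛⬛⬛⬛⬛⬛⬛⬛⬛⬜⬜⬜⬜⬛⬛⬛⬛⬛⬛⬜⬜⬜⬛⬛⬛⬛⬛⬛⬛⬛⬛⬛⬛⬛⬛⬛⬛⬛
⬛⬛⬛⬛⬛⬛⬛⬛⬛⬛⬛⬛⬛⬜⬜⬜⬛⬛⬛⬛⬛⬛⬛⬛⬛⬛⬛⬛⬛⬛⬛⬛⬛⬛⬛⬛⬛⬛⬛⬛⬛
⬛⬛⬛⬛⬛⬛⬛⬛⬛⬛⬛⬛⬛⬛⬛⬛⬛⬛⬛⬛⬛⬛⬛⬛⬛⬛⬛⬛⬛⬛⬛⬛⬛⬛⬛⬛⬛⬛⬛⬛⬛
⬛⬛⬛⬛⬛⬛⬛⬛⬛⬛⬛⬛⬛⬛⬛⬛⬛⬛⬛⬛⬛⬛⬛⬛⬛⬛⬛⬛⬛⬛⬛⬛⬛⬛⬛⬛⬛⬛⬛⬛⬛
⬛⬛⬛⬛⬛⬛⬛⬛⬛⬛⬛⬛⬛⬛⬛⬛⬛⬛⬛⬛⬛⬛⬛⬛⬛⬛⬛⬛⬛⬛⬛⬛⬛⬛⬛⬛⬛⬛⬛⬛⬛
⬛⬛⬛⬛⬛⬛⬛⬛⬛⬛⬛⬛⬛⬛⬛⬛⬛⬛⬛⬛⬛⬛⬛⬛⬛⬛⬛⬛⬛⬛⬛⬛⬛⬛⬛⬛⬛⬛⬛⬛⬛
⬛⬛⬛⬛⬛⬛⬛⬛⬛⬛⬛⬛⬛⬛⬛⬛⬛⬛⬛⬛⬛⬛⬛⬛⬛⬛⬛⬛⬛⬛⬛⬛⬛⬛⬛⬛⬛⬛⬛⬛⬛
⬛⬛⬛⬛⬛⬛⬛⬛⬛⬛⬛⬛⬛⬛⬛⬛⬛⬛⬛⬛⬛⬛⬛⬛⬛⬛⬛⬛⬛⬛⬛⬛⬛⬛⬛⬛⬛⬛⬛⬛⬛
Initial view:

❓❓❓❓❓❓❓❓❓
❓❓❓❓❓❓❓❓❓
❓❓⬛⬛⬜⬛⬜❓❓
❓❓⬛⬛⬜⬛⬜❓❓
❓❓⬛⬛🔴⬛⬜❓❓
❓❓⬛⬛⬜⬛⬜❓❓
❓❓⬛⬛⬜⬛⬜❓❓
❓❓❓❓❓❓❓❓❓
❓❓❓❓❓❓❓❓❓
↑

❓❓❓❓❓❓❓❓❓
❓❓❓❓❓❓❓❓❓
❓❓⬛⬛⬜⬛⬛❓❓
❓❓⬛⬛⬜⬛⬜❓❓
❓❓⬛⬛🔴⬛⬜❓❓
❓❓⬛⬛⬜⬛⬜❓❓
❓❓⬛⬛⬜⬛⬜❓❓
❓❓⬛⬛⬜⬛⬜❓❓
❓❓❓❓❓❓❓❓❓

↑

❓❓❓❓❓❓❓❓❓
❓❓❓❓❓❓❓❓❓
❓❓⬜⬜⬜⬜⬜❓❓
❓❓⬛⬛⬜⬛⬛❓❓
❓❓⬛⬛🔴⬛⬜❓❓
❓❓⬛⬛⬜⬛⬜❓❓
❓❓⬛⬛⬜⬛⬜❓❓
❓❓⬛⬛⬜⬛⬜❓❓
❓❓⬛⬛⬜⬛⬜❓❓

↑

❓❓❓❓❓❓❓❓❓
❓❓❓❓❓❓❓❓❓
❓❓⬜⬜⬜⬜⬜❓❓
❓❓⬜⬜⬜⬜⬜❓❓
❓❓⬛⬛🔴⬛⬛❓❓
❓❓⬛⬛⬜⬛⬜❓❓
❓❓⬛⬛⬜⬛⬜❓❓
❓❓⬛⬛⬜⬛⬜❓❓
❓❓⬛⬛⬜⬛⬜❓❓

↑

❓❓❓❓❓❓❓❓❓
❓❓❓❓❓❓❓❓❓
❓❓⬛⬛⬜⬛⬛❓❓
❓❓⬜⬜⬜⬜⬜❓❓
❓❓⬜⬜🔴⬜⬜❓❓
❓❓⬛⬛⬜⬛⬛❓❓
❓❓⬛⬛⬜⬛⬜❓❓
❓❓⬛⬛⬜⬛⬜❓❓
❓❓⬛⬛⬜⬛⬜❓❓

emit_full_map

⬛⬛⬜⬛⬛
⬜⬜⬜⬜⬜
⬜⬜🔴⬜⬜
⬛⬛⬜⬛⬛
⬛⬛⬜⬛⬜
⬛⬛⬜⬛⬜
⬛⬛⬜⬛⬜
⬛⬛⬜⬛⬜
⬛⬛⬜⬛⬜

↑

❓❓❓❓❓❓❓❓❓
❓❓❓❓❓❓❓❓❓
❓❓⬛⬛⬜⬛⬛❓❓
❓❓⬛⬛⬜⬛⬛❓❓
❓❓⬜⬜🔴⬜⬜❓❓
❓❓⬜⬜⬜⬜⬜❓❓
❓❓⬛⬛⬜⬛⬛❓❓
❓❓⬛⬛⬜⬛⬜❓❓
❓❓⬛⬛⬜⬛⬜❓❓

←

❓❓❓❓❓❓❓❓❓
❓❓❓❓❓❓❓❓❓
❓❓⬛⬛⬛⬜⬛⬛❓
❓❓⬜⬛⬛⬜⬛⬛❓
❓❓⬜⬜🔴⬜⬜⬜❓
❓❓⬜⬜⬜⬜⬜⬜❓
❓❓⬜⬛⬛⬜⬛⬛❓
❓❓❓⬛⬛⬜⬛⬜❓
❓❓❓⬛⬛⬜⬛⬜❓

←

❓❓❓❓❓❓❓❓❓
❓❓❓❓❓❓❓❓❓
❓❓⬛⬛⬛⬛⬜⬛⬛
❓❓⬜⬜⬛⬛⬜⬛⬛
❓❓⬜⬜🔴⬜⬜⬜⬜
❓❓⬜⬜⬜⬜⬜⬜⬜
❓❓⬜⬜⬛⬛⬜⬛⬛
❓❓❓❓⬛⬛⬜⬛⬜
❓❓❓❓⬛⬛⬜⬛⬜

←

❓❓❓❓❓❓❓❓❓
❓❓❓❓❓❓❓❓❓
❓❓⬜⬛⬛⬛⬛⬜⬛
❓❓⬜⬜⬜⬛⬛⬜⬛
❓❓⬜⬜🔴⬜⬜⬜⬜
❓❓⬜⬜⬜⬜⬜⬜⬜
❓❓⬜⬜⬜⬛⬛⬜⬛
❓❓❓❓❓⬛⬛⬜⬛
❓❓❓❓❓⬛⬛⬜⬛

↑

❓❓❓❓❓❓❓❓❓
❓❓❓❓❓❓❓❓❓
❓❓⬜⬛⬛⬛⬛❓❓
❓❓⬜⬛⬛⬛⬛⬜⬛
❓❓⬜⬜🔴⬛⬛⬜⬛
❓❓⬜⬜⬜⬜⬜⬜⬜
❓❓⬜⬜⬜⬜⬜⬜⬜
❓❓⬜⬜⬜⬛⬛⬜⬛
❓❓❓❓❓⬛⬛⬜⬛

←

❓❓❓❓❓❓❓❓❓
❓❓❓❓❓❓❓❓❓
❓❓⬛⬜⬛⬛⬛⬛❓
❓❓⬛⬜⬛⬛⬛⬛⬜
❓❓⬜⬜🔴⬜⬛⬛⬜
❓❓⬜⬜⬜⬜⬜⬜⬜
❓❓⬜⬜⬜⬜⬜⬜⬜
❓❓❓⬜⬜⬜⬛⬛⬜
❓❓❓❓❓❓⬛⬛⬜

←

❓❓❓❓❓❓❓❓❓
❓❓❓❓❓❓❓❓❓
❓❓⬛⬛⬜⬛⬛⬛⬛
❓❓⬛⬛⬜⬛⬛⬛⬛
❓❓⬜⬜🔴⬜⬜⬛⬛
❓❓⬜⬜⬜⬜⬜⬜⬜
❓❓⬜⬜⬜⬜⬜⬜⬜
❓❓❓❓⬜⬜⬜⬛⬛
❓❓❓❓❓❓❓⬛⬛

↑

❓❓❓❓❓❓❓❓❓
❓❓❓❓❓❓❓❓❓
❓❓⬛⬛⬜⬛⬛❓❓
❓❓⬛⬛⬜⬛⬛⬛⬛
❓❓⬛⬛🔴⬛⬛⬛⬛
❓❓⬜⬜⬜⬜⬜⬛⬛
❓❓⬜⬜⬜⬜⬜⬜⬜
❓❓⬜⬜⬜⬜⬜⬜⬜
❓❓❓❓⬜⬜⬜⬛⬛

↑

❓❓❓❓❓❓❓❓❓
❓❓❓❓❓❓❓❓❓
❓❓⬛⬛⬜⬛⬛❓❓
❓❓⬛⬛⬜⬛⬛❓❓
❓❓⬛⬛🔴⬛⬛⬛⬛
❓❓⬛⬛⬜⬛⬛⬛⬛
❓❓⬜⬜⬜⬜⬜⬛⬛
❓❓⬜⬜⬜⬜⬜⬜⬜
❓❓⬜⬜⬜⬜⬜⬜⬜

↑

❓❓❓❓❓❓❓❓❓
❓❓❓❓❓❓❓❓❓
❓❓⬜⬜🚪⬜⬜❓❓
❓❓⬛⬛⬜⬛⬛❓❓
❓❓⬛⬛🔴⬛⬛❓❓
❓❓⬛⬛⬜⬛⬛⬛⬛
❓❓⬛⬛⬜⬛⬛⬛⬛
❓❓⬜⬜⬜⬜⬜⬛⬛
❓❓⬜⬜⬜⬜⬜⬜⬜

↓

❓❓❓❓❓❓❓❓❓
❓❓⬜⬜🚪⬜⬜❓❓
❓❓⬛⬛⬜⬛⬛❓❓
❓❓⬛⬛⬜⬛⬛❓❓
❓❓⬛⬛🔴⬛⬛⬛⬛
❓❓⬛⬛⬜⬛⬛⬛⬛
❓❓⬜⬜⬜⬜⬜⬛⬛
❓❓⬜⬜⬜⬜⬜⬜⬜
❓❓⬜⬜⬜⬜⬜⬜⬜

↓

❓❓⬜⬜🚪⬜⬜❓❓
❓❓⬛⬛⬜⬛⬛❓❓
❓❓⬛⬛⬜⬛⬛❓❓
❓❓⬛⬛⬜⬛⬛⬛⬛
❓❓⬛⬛🔴⬛⬛⬛⬛
❓❓⬜⬜⬜⬜⬜⬛⬛
❓❓⬜⬜⬜⬜⬜⬜⬜
❓❓⬜⬜⬜⬜⬜⬜⬜
❓❓❓❓⬜⬜⬜⬛⬛

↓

❓❓⬛⬛⬜⬛⬛❓❓
❓❓⬛⬛⬜⬛⬛❓❓
❓❓⬛⬛⬜⬛⬛⬛⬛
❓❓⬛⬛⬜⬛⬛⬛⬛
❓❓⬜⬜🔴⬜⬜⬛⬛
❓❓⬜⬜⬜⬜⬜⬜⬜
❓❓⬜⬜⬜⬜⬜⬜⬜
❓❓❓❓⬜⬜⬜⬛⬛
❓❓❓❓❓❓❓⬛⬛

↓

❓❓⬛⬛⬜⬛⬛❓❓
❓❓⬛⬛⬜⬛⬛⬛⬛
❓❓⬛⬛⬜⬛⬛⬛⬛
❓❓⬜⬜⬜⬜⬜⬛⬛
❓❓⬜⬜🔴⬜⬜⬜⬜
❓❓⬜⬜⬜⬜⬜⬜⬜
❓❓⬜⬜⬜⬜⬜⬛⬛
❓❓❓❓❓❓❓⬛⬛
❓❓❓❓❓❓❓⬛⬛

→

❓⬛⬛⬜⬛⬛❓❓❓
❓⬛⬛⬜⬛⬛⬛⬛❓
❓⬛⬛⬜⬛⬛⬛⬛⬜
❓⬜⬜⬜⬜⬜⬛⬛⬜
❓⬜⬜⬜🔴⬜⬜⬜⬜
❓⬜⬜⬜⬜⬜⬜⬜⬜
❓⬜⬜⬜⬜⬜⬛⬛⬜
❓❓❓❓❓❓⬛⬛⬜
❓❓❓❓❓❓⬛⬛⬜

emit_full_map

⬜⬜🚪⬜⬜❓❓❓❓❓
⬛⬛⬜⬛⬛❓❓❓❓❓
⬛⬛⬜⬛⬛❓❓❓❓❓
⬛⬛⬜⬛⬛⬛⬛❓❓❓
⬛⬛⬜⬛⬛⬛⬛⬜⬛⬛
⬜⬜⬜⬜⬜⬛⬛⬜⬛⬛
⬜⬜⬜🔴⬜⬜⬜⬜⬜⬜
⬜⬜⬜⬜⬜⬜⬜⬜⬜⬜
⬜⬜⬜⬜⬜⬛⬛⬜⬛⬛
❓❓❓❓❓⬛⬛⬜⬛⬜
❓❓❓❓❓⬛⬛⬜⬛⬜
❓❓❓❓❓⬛⬛⬜⬛⬜
❓❓❓❓❓⬛⬛⬜⬛⬜
❓❓❓❓❓⬛⬛⬜⬛⬜

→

⬛⬛⬜⬛⬛❓❓❓❓
⬛⬛⬜⬛⬛⬛⬛❓❓
⬛⬛⬜⬛⬛⬛⬛⬜⬛
⬜⬜⬜⬜⬜⬛⬛⬜⬛
⬜⬜⬜⬜🔴⬜⬜⬜⬜
⬜⬜⬜⬜⬜⬜⬜⬜⬜
⬜⬜⬜⬜⬜⬛⬛⬜⬛
❓❓❓❓❓⬛⬛⬜⬛
❓❓❓❓❓⬛⬛⬜⬛

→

⬛⬜⬛⬛❓❓❓❓❓
⬛⬜⬛⬛⬛⬛❓❓❓
⬛⬜⬛⬛⬛⬛⬜⬛⬛
⬜⬜⬜⬜⬛⬛⬜⬛⬛
⬜⬜⬜⬜🔴⬜⬜⬜⬜
⬜⬜⬜⬜⬜⬜⬜⬜⬜
⬜⬜⬜⬜⬛⬛⬜⬛⬛
❓❓❓❓⬛⬛⬜⬛⬜
❓❓❓❓⬛⬛⬜⬛⬜

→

⬜⬛⬛❓❓❓❓❓❓
⬜⬛⬛⬛⬛❓❓❓❓
⬜⬛⬛⬛⬛⬜⬛⬛❓
⬜⬜⬜⬛⬛⬜⬛⬛❓
⬜⬜⬜⬜🔴⬜⬜⬜❓
⬜⬜⬜⬜⬜⬜⬜⬜❓
⬜⬜⬜⬛⬛⬜⬛⬛❓
❓❓❓⬛⬛⬜⬛⬜❓
❓❓❓⬛⬛⬜⬛⬜❓

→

⬛⬛❓❓❓❓❓❓❓
⬛⬛⬛⬛❓❓❓❓❓
⬛⬛⬛⬛⬜⬛⬛❓❓
⬜⬜⬛⬛⬜⬛⬛❓❓
⬜⬜⬜⬜🔴⬜⬜❓❓
⬜⬜⬜⬜⬜⬜⬜❓❓
⬜⬜⬛⬛⬜⬛⬛❓❓
❓❓⬛⬛⬜⬛⬜❓❓
❓❓⬛⬛⬜⬛⬜❓❓

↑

⬛⬛❓❓❓❓❓❓❓
⬛⬛❓❓❓❓❓❓❓
⬛⬛⬛⬛⬜⬛⬛❓❓
⬛⬛⬛⬛⬜⬛⬛❓❓
⬜⬜⬛⬛🔴⬛⬛❓❓
⬜⬜⬜⬜⬜⬜⬜❓❓
⬜⬜⬜⬜⬜⬜⬜❓❓
⬜⬜⬛⬛⬜⬛⬛❓❓
❓❓⬛⬛⬜⬛⬜❓❓

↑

⬜⬜❓❓❓❓❓❓❓
⬛⬛❓❓❓❓❓❓❓
⬛⬛⬛⬛⬜⬛⬛❓❓
⬛⬛⬛⬛⬜⬛⬛❓❓
⬛⬛⬛⬛🔴⬛⬛❓❓
⬜⬜⬛⬛⬜⬛⬛❓❓
⬜⬜⬜⬜⬜⬜⬜❓❓
⬜⬜⬜⬜⬜⬜⬜❓❓
⬜⬜⬛⬛⬜⬛⬛❓❓

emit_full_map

⬜⬜🚪⬜⬜❓❓❓❓❓
⬛⬛⬜⬛⬛❓❓❓❓❓
⬛⬛⬜⬛⬛⬛⬛⬜⬛⬛
⬛⬛⬜⬛⬛⬛⬛⬜⬛⬛
⬛⬛⬜⬛⬛⬛⬛🔴⬛⬛
⬜⬜⬜⬜⬜⬛⬛⬜⬛⬛
⬜⬜⬜⬜⬜⬜⬜⬜⬜⬜
⬜⬜⬜⬜⬜⬜⬜⬜⬜⬜
⬜⬜⬜⬜⬜⬛⬛⬜⬛⬛
❓❓❓❓❓⬛⬛⬜⬛⬜
❓❓❓❓❓⬛⬛⬜⬛⬜
❓❓❓❓❓⬛⬛⬜⬛⬜
❓❓❓❓❓⬛⬛⬜⬛⬜
❓❓❓❓❓⬛⬛⬜⬛⬜

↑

❓❓❓❓❓❓❓❓❓
⬜⬜❓❓❓❓❓❓❓
⬛⬛⬛⬜🚪⬜⬛❓❓
⬛⬛⬛⬛⬜⬛⬛❓❓
⬛⬛⬛⬛🔴⬛⬛❓❓
⬛⬛⬛⬛⬜⬛⬛❓❓
⬜⬜⬛⬛⬜⬛⬛❓❓
⬜⬜⬜⬜⬜⬜⬜❓❓
⬜⬜⬜⬜⬜⬜⬜❓❓

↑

❓❓❓❓❓❓❓❓❓
❓❓❓❓❓❓❓❓❓
⬜⬜⬛⬜⬜⬜⬜❓❓
⬛⬛⬛⬜🚪⬜⬛❓❓
⬛⬛⬛⬛🔴⬛⬛❓❓
⬛⬛⬛⬛⬜⬛⬛❓❓
⬛⬛⬛⬛⬜⬛⬛❓❓
⬜⬜⬛⬛⬜⬛⬛❓❓
⬜⬜⬜⬜⬜⬜⬜❓❓

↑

❓❓❓❓❓❓❓❓❓
❓❓❓❓❓❓❓❓❓
❓❓⬛⬜⬜⬜⬛❓❓
⬜⬜⬛⬜⬜⬜⬜❓❓
⬛⬛⬛⬜🔴⬜⬛❓❓
⬛⬛⬛⬛⬜⬛⬛❓❓
⬛⬛⬛⬛⬜⬛⬛❓❓
⬛⬛⬛⬛⬜⬛⬛❓❓
⬜⬜⬛⬛⬜⬛⬛❓❓

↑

❓❓❓❓❓❓❓❓❓
❓❓❓❓❓❓❓❓❓
❓❓⬛⬛⬛⬛⬛❓❓
❓❓⬛⬜⬜⬜⬛❓❓
⬜⬜⬛⬜🔴⬜⬜❓❓
⬛⬛⬛⬜🚪⬜⬛❓❓
⬛⬛⬛⬛⬜⬛⬛❓❓
⬛⬛⬛⬛⬜⬛⬛❓❓
⬛⬛⬛⬛⬜⬛⬛❓❓

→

❓❓❓❓❓❓❓❓❓
❓❓❓❓❓❓❓❓❓
❓⬛⬛⬛⬛⬛⬛❓❓
❓⬛⬜⬜⬜⬛⬛❓❓
⬜⬛⬜⬜🔴⬜⬜❓❓
⬛⬛⬜🚪⬜⬛⬛❓❓
⬛⬛⬛⬜⬛⬛⬛❓❓
⬛⬛⬛⬜⬛⬛❓❓❓
⬛⬛⬛⬜⬛⬛❓❓❓

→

❓❓❓❓❓❓❓❓❓
❓❓❓❓❓❓❓❓❓
⬛⬛⬛⬛⬛⬛⬛❓❓
⬛⬜⬜⬜⬛⬛⬛❓❓
⬛⬜⬜⬜🔴⬜⬜❓❓
⬛⬜🚪⬜⬛⬛⬛❓❓
⬛⬛⬜⬛⬛⬛⬛❓❓
⬛⬛⬜⬛⬛❓❓❓❓
⬛⬛⬜⬛⬛❓❓❓❓

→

❓❓❓❓❓❓❓❓❓
❓❓❓❓❓❓❓❓❓
⬛⬛⬛⬛⬛⬛⬛❓❓
⬜⬜⬜⬛⬛⬛⬛❓❓
⬜⬜⬜⬜🔴⬜⬜❓❓
⬜🚪⬜⬛⬛⬛⬛❓❓
⬛⬜⬛⬛⬛⬛⬛❓❓
⬛⬜⬛⬛❓❓❓❓❓
⬛⬜⬛⬛❓❓❓❓❓

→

❓❓❓❓❓❓❓❓❓
❓❓❓❓❓❓❓❓❓
⬛⬛⬛⬛⬛⬛⬛❓❓
⬜⬜⬛⬛⬛⬛⬛❓❓
⬜⬜⬜⬜🔴⬜⬜❓❓
🚪⬜⬛⬛⬛⬛⬛❓❓
⬜⬛⬛⬛⬛⬛⬛❓❓
⬜⬛⬛❓❓❓❓❓❓
⬜⬛⬛❓❓❓❓❓❓

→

❓❓❓❓❓❓❓❓❓
❓❓❓❓❓❓❓❓❓
⬛⬛⬛⬛⬛⬛⬛❓❓
⬜⬛⬛⬛⬛⬛⬜❓❓
⬜⬜⬜⬜🔴⬜⬜❓❓
⬜⬛⬛⬛⬛⬛⬜❓❓
⬛⬛⬛⬛⬛⬛⬛❓❓
⬛⬛❓❓❓❓❓❓❓
⬛⬛❓❓❓❓❓❓❓

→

❓❓❓❓❓❓❓❓❓
❓❓❓❓❓❓❓❓❓
⬛⬛⬛⬛⬛⬛⬛❓❓
⬛⬛⬛⬛⬛⬜⬜❓❓
⬜⬜⬜⬜🔴⬜⬜❓❓
⬛⬛⬛⬛⬛⬜⬜❓❓
⬛⬛⬛⬛⬛⬛⬛❓❓
⬛❓❓❓❓❓❓❓❓
⬛❓❓❓❓❓❓❓❓

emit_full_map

❓❓❓❓❓⬛⬛⬛⬛⬛⬛⬛⬛⬛⬛⬛
❓❓❓❓❓⬛⬜⬜⬜⬛⬛⬛⬛⬛⬜⬜
⬜⬜🚪⬜⬜⬛⬜⬜⬜⬜⬜⬜⬜🔴⬜⬜
⬛⬛⬜⬛⬛⬛⬜🚪⬜⬛⬛⬛⬛⬛⬜⬜
⬛⬛⬜⬛⬛⬛⬛⬜⬛⬛⬛⬛⬛⬛⬛⬛
⬛⬛⬜⬛⬛⬛⬛⬜⬛⬛❓❓❓❓❓❓
⬛⬛⬜⬛⬛⬛⬛⬜⬛⬛❓❓❓❓❓❓
⬜⬜⬜⬜⬜⬛⬛⬜⬛⬛❓❓❓❓❓❓
⬜⬜⬜⬜⬜⬜⬜⬜⬜⬜❓❓❓❓❓❓
⬜⬜⬜⬜⬜⬜⬜⬜⬜⬜❓❓❓❓❓❓
⬜⬜⬜⬜⬜⬛⬛⬜⬛⬛❓❓❓❓❓❓
❓❓❓❓❓⬛⬛⬜⬛⬜❓❓❓❓❓❓
❓❓❓❓❓⬛⬛⬜⬛⬜❓❓❓❓❓❓
❓❓❓❓❓⬛⬛⬜⬛⬜❓❓❓❓❓❓
❓❓❓❓❓⬛⬛⬜⬛⬜❓❓❓❓❓❓
❓❓❓❓❓⬛⬛⬜⬛⬜❓❓❓❓❓❓


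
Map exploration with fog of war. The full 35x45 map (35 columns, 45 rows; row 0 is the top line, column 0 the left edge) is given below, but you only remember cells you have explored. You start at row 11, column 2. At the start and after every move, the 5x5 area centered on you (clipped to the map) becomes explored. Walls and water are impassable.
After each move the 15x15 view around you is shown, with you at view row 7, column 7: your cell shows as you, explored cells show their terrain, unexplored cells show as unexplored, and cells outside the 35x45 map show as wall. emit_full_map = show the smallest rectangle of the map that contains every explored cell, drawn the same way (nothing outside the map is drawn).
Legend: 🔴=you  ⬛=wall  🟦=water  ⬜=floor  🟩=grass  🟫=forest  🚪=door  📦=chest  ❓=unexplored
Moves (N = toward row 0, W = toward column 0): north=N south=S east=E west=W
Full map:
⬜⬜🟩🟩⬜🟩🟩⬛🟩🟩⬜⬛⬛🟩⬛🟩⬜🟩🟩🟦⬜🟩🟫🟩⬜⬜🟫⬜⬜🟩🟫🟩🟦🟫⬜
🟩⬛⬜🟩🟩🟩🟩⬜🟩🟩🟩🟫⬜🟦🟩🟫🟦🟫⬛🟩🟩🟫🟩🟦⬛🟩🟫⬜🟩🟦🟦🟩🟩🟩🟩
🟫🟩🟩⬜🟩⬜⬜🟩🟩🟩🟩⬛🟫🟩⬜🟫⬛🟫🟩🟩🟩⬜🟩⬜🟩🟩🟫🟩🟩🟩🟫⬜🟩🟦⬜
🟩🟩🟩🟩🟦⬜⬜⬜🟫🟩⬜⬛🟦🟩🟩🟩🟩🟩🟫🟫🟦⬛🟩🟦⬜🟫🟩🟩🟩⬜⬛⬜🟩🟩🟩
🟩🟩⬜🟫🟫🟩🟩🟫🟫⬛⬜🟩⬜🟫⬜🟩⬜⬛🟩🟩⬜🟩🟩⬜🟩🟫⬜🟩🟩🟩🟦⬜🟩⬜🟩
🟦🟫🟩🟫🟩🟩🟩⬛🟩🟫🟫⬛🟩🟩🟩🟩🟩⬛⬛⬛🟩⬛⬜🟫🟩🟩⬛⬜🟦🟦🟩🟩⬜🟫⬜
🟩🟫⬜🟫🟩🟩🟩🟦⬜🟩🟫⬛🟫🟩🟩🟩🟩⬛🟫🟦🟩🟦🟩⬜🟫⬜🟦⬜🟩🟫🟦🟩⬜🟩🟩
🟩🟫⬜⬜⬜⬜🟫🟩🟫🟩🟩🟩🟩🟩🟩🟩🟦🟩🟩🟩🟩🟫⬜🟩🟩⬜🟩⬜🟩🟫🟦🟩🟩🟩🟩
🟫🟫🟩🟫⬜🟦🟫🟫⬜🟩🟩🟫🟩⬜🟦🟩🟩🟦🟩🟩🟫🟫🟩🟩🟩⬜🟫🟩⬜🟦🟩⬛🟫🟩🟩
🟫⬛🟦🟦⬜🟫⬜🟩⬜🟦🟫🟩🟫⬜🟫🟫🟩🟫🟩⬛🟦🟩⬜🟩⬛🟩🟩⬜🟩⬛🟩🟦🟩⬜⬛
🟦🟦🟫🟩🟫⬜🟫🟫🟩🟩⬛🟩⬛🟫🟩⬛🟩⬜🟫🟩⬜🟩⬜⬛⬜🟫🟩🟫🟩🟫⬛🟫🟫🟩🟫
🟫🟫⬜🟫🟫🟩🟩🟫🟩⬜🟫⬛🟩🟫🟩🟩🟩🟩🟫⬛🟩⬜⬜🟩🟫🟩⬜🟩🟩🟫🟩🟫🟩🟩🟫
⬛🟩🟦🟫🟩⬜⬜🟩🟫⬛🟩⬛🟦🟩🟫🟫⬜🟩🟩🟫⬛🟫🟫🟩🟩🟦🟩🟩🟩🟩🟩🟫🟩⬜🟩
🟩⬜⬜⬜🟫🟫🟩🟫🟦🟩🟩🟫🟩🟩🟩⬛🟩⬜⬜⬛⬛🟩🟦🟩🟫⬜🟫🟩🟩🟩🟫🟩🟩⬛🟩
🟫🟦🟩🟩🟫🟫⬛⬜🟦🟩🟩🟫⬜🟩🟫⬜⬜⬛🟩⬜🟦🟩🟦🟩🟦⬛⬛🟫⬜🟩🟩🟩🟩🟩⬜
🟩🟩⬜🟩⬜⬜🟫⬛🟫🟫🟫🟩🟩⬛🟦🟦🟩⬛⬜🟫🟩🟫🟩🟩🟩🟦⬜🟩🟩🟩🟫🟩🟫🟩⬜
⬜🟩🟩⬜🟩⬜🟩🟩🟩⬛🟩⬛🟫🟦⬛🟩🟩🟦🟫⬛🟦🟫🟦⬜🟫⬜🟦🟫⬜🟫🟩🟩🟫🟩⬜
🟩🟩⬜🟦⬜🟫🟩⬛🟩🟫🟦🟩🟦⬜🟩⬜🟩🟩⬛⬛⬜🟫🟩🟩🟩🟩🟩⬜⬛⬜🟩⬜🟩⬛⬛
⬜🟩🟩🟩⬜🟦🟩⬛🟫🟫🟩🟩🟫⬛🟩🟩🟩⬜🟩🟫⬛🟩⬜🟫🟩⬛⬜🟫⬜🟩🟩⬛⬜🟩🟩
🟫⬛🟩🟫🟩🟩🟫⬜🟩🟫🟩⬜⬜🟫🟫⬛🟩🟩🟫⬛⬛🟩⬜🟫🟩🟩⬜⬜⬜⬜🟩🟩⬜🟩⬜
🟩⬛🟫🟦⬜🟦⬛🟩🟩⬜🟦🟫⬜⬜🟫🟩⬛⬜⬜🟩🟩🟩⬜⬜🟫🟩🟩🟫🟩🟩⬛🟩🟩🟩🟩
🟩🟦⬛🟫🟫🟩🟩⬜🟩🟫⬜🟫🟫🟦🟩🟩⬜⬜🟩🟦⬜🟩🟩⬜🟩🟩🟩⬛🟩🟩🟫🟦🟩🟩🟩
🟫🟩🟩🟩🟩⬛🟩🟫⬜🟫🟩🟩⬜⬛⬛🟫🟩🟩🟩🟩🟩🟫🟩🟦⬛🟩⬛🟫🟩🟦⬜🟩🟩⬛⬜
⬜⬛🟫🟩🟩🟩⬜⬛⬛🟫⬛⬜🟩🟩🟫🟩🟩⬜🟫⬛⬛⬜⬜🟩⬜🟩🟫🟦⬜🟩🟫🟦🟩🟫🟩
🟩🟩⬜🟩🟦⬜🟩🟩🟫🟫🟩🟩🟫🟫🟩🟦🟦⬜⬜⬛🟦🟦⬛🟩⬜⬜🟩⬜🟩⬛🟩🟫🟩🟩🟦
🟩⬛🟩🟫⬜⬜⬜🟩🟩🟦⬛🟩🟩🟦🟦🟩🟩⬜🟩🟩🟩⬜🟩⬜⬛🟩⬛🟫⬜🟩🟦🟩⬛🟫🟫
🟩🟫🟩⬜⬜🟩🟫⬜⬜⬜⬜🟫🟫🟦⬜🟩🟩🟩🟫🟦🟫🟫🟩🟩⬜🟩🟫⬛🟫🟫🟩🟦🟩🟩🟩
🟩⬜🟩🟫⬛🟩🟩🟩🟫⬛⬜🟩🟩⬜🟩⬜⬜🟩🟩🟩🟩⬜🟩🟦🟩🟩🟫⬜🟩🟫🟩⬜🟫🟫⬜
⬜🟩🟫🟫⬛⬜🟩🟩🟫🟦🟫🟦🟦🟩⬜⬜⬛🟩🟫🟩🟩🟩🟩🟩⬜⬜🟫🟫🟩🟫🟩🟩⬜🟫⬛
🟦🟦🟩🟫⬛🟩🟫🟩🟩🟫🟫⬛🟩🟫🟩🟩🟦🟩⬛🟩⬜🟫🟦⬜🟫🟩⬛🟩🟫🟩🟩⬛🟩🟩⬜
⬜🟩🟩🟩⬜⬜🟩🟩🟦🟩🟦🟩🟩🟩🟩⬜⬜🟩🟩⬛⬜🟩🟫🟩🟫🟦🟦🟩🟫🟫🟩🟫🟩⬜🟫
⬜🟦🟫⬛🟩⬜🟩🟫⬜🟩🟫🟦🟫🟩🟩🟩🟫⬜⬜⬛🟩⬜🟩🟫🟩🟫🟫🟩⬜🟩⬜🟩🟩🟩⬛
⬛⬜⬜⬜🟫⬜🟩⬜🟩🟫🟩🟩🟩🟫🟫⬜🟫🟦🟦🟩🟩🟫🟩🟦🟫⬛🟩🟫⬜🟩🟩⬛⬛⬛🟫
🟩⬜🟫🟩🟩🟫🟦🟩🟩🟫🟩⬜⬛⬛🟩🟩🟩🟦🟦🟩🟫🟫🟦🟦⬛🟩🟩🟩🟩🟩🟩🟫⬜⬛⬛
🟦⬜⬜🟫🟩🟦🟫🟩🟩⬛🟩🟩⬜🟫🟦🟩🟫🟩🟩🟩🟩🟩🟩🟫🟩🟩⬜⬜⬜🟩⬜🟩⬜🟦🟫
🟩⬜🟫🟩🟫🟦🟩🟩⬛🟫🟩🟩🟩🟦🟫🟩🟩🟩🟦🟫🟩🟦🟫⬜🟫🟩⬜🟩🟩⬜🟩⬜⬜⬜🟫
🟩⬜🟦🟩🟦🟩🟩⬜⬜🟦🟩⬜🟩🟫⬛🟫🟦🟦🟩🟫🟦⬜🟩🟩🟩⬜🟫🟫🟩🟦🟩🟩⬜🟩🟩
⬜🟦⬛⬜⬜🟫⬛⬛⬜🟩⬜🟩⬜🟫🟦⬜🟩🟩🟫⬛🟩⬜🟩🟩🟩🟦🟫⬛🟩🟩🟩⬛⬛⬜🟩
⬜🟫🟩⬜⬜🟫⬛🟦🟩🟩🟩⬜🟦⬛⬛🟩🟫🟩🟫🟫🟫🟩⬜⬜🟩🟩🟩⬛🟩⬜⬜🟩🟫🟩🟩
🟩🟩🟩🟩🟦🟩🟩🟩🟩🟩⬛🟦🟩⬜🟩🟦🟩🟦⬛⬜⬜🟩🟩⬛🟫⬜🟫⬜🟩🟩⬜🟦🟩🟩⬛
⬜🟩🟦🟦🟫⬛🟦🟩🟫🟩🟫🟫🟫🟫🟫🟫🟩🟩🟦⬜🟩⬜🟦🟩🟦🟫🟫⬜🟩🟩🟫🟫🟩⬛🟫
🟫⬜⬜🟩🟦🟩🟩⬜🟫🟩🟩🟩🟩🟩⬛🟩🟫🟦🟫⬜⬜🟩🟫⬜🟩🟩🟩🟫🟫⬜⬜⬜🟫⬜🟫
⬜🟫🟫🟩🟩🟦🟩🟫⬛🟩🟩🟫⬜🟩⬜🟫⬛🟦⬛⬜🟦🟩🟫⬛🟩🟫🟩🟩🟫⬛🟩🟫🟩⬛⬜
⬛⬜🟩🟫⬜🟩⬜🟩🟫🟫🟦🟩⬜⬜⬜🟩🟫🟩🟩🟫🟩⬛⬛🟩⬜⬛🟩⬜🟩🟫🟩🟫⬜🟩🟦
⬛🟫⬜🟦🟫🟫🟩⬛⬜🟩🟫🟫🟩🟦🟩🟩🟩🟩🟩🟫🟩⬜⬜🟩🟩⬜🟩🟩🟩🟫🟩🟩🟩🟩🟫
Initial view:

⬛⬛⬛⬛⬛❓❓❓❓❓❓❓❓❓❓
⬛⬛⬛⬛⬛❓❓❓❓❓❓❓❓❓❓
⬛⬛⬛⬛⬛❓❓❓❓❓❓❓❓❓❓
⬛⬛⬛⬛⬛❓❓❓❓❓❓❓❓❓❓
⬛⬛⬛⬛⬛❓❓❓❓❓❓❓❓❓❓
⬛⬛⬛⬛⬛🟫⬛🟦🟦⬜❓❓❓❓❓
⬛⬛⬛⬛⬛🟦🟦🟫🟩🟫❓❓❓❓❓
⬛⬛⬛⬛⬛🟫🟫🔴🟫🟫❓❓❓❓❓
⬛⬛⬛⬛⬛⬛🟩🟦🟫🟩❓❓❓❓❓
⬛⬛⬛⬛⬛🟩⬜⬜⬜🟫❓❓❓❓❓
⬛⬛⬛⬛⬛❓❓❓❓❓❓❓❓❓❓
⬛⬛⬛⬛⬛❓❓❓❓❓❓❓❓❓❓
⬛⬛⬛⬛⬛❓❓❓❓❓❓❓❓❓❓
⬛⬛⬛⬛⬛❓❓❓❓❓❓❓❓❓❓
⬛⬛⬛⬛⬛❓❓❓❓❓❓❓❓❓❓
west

⬛⬛⬛⬛⬛⬛❓❓❓❓❓❓❓❓❓
⬛⬛⬛⬛⬛⬛❓❓❓❓❓❓❓❓❓
⬛⬛⬛⬛⬛⬛❓❓❓❓❓❓❓❓❓
⬛⬛⬛⬛⬛⬛❓❓❓❓❓❓❓❓❓
⬛⬛⬛⬛⬛⬛❓❓❓❓❓❓❓❓❓
⬛⬛⬛⬛⬛⬛🟫⬛🟦🟦⬜❓❓❓❓
⬛⬛⬛⬛⬛⬛🟦🟦🟫🟩🟫❓❓❓❓
⬛⬛⬛⬛⬛⬛🟫🔴⬜🟫🟫❓❓❓❓
⬛⬛⬛⬛⬛⬛⬛🟩🟦🟫🟩❓❓❓❓
⬛⬛⬛⬛⬛⬛🟩⬜⬜⬜🟫❓❓❓❓
⬛⬛⬛⬛⬛⬛❓❓❓❓❓❓❓❓❓
⬛⬛⬛⬛⬛⬛❓❓❓❓❓❓❓❓❓
⬛⬛⬛⬛⬛⬛❓❓❓❓❓❓❓❓❓
⬛⬛⬛⬛⬛⬛❓❓❓❓❓❓❓❓❓
⬛⬛⬛⬛⬛⬛❓❓❓❓❓❓❓❓❓

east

⬛⬛⬛⬛⬛❓❓❓❓❓❓❓❓❓❓
⬛⬛⬛⬛⬛❓❓❓❓❓❓❓❓❓❓
⬛⬛⬛⬛⬛❓❓❓❓❓❓❓❓❓❓
⬛⬛⬛⬛⬛❓❓❓❓❓❓❓❓❓❓
⬛⬛⬛⬛⬛❓❓❓❓❓❓❓❓❓❓
⬛⬛⬛⬛⬛🟫⬛🟦🟦⬜❓❓❓❓❓
⬛⬛⬛⬛⬛🟦🟦🟫🟩🟫❓❓❓❓❓
⬛⬛⬛⬛⬛🟫🟫🔴🟫🟫❓❓❓❓❓
⬛⬛⬛⬛⬛⬛🟩🟦🟫🟩❓❓❓❓❓
⬛⬛⬛⬛⬛🟩⬜⬜⬜🟫❓❓❓❓❓
⬛⬛⬛⬛⬛❓❓❓❓❓❓❓❓❓❓
⬛⬛⬛⬛⬛❓❓❓❓❓❓❓❓❓❓
⬛⬛⬛⬛⬛❓❓❓❓❓❓❓❓❓❓
⬛⬛⬛⬛⬛❓❓❓❓❓❓❓❓❓❓
⬛⬛⬛⬛⬛❓❓❓❓❓❓❓❓❓❓

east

⬛⬛⬛⬛❓❓❓❓❓❓❓❓❓❓❓
⬛⬛⬛⬛❓❓❓❓❓❓❓❓❓❓❓
⬛⬛⬛⬛❓❓❓❓❓❓❓❓❓❓❓
⬛⬛⬛⬛❓❓❓❓❓❓❓❓❓❓❓
⬛⬛⬛⬛❓❓❓❓❓❓❓❓❓❓❓
⬛⬛⬛⬛🟫⬛🟦🟦⬜🟫❓❓❓❓❓
⬛⬛⬛⬛🟦🟦🟫🟩🟫⬜❓❓❓❓❓
⬛⬛⬛⬛🟫🟫⬜🔴🟫🟩❓❓❓❓❓
⬛⬛⬛⬛⬛🟩🟦🟫🟩⬜❓❓❓❓❓
⬛⬛⬛⬛🟩⬜⬜⬜🟫🟫❓❓❓❓❓
⬛⬛⬛⬛❓❓❓❓❓❓❓❓❓❓❓
⬛⬛⬛⬛❓❓❓❓❓❓❓❓❓❓❓
⬛⬛⬛⬛❓❓❓❓❓❓❓❓❓❓❓
⬛⬛⬛⬛❓❓❓❓❓❓❓❓❓❓❓
⬛⬛⬛⬛❓❓❓❓❓❓❓❓❓❓❓

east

⬛⬛⬛❓❓❓❓❓❓❓❓❓❓❓❓
⬛⬛⬛❓❓❓❓❓❓❓❓❓❓❓❓
⬛⬛⬛❓❓❓❓❓❓❓❓❓❓❓❓
⬛⬛⬛❓❓❓❓❓❓❓❓❓❓❓❓
⬛⬛⬛❓❓❓❓❓❓❓❓❓❓❓❓
⬛⬛⬛🟫⬛🟦🟦⬜🟫⬜❓❓❓❓❓
⬛⬛⬛🟦🟦🟫🟩🟫⬜🟫❓❓❓❓❓
⬛⬛⬛🟫🟫⬜🟫🔴🟩🟩❓❓❓❓❓
⬛⬛⬛⬛🟩🟦🟫🟩⬜⬜❓❓❓❓❓
⬛⬛⬛🟩⬜⬜⬜🟫🟫🟩❓❓❓❓❓
⬛⬛⬛❓❓❓❓❓❓❓❓❓❓❓❓
⬛⬛⬛❓❓❓❓❓❓❓❓❓❓❓❓
⬛⬛⬛❓❓❓❓❓❓❓❓❓❓❓❓
⬛⬛⬛❓❓❓❓❓❓❓❓❓❓❓❓
⬛⬛⬛❓❓❓❓❓❓❓❓❓❓❓❓

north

⬛⬛⬛❓❓❓❓❓❓❓❓❓❓❓❓
⬛⬛⬛❓❓❓❓❓❓❓❓❓❓❓❓
⬛⬛⬛❓❓❓❓❓❓❓❓❓❓❓❓
⬛⬛⬛❓❓❓❓❓❓❓❓❓❓❓❓
⬛⬛⬛❓❓❓❓❓❓❓❓❓❓❓❓
⬛⬛⬛❓❓🟩🟫⬜🟦🟫❓❓❓❓❓
⬛⬛⬛🟫⬛🟦🟦⬜🟫⬜❓❓❓❓❓
⬛⬛⬛🟦🟦🟫🟩🔴⬜🟫❓❓❓❓❓
⬛⬛⬛🟫🟫⬜🟫🟫🟩🟩❓❓❓❓❓
⬛⬛⬛⬛🟩🟦🟫🟩⬜⬜❓❓❓❓❓
⬛⬛⬛🟩⬜⬜⬜🟫🟫🟩❓❓❓❓❓
⬛⬛⬛❓❓❓❓❓❓❓❓❓❓❓❓
⬛⬛⬛❓❓❓❓❓❓❓❓❓❓❓❓
⬛⬛⬛❓❓❓❓❓❓❓❓❓❓❓❓
⬛⬛⬛❓❓❓❓❓❓❓❓❓❓❓❓

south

⬛⬛⬛❓❓❓❓❓❓❓❓❓❓❓❓
⬛⬛⬛❓❓❓❓❓❓❓❓❓❓❓❓
⬛⬛⬛❓❓❓❓❓❓❓❓❓❓❓❓
⬛⬛⬛❓❓❓❓❓❓❓❓❓❓❓❓
⬛⬛⬛❓❓🟩🟫⬜🟦🟫❓❓❓❓❓
⬛⬛⬛🟫⬛🟦🟦⬜🟫⬜❓❓❓❓❓
⬛⬛⬛🟦🟦🟫🟩🟫⬜🟫❓❓❓❓❓
⬛⬛⬛🟫🟫⬜🟫🔴🟩🟩❓❓❓❓❓
⬛⬛⬛⬛🟩🟦🟫🟩⬜⬜❓❓❓❓❓
⬛⬛⬛🟩⬜⬜⬜🟫🟫🟩❓❓❓❓❓
⬛⬛⬛❓❓❓❓❓❓❓❓❓❓❓❓
⬛⬛⬛❓❓❓❓❓❓❓❓❓❓❓❓
⬛⬛⬛❓❓❓❓❓❓❓❓❓❓❓❓
⬛⬛⬛❓❓❓❓❓❓❓❓❓❓❓❓
⬛⬛⬛❓❓❓❓❓❓❓❓❓❓❓❓

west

⬛⬛⬛⬛❓❓❓❓❓❓❓❓❓❓❓
⬛⬛⬛⬛❓❓❓❓❓❓❓❓❓❓❓
⬛⬛⬛⬛❓❓❓❓❓❓❓❓❓❓❓
⬛⬛⬛⬛❓❓❓❓❓❓❓❓❓❓❓
⬛⬛⬛⬛❓❓🟩🟫⬜🟦🟫❓❓❓❓
⬛⬛⬛⬛🟫⬛🟦🟦⬜🟫⬜❓❓❓❓
⬛⬛⬛⬛🟦🟦🟫🟩🟫⬜🟫❓❓❓❓
⬛⬛⬛⬛🟫🟫⬜🔴🟫🟩🟩❓❓❓❓
⬛⬛⬛⬛⬛🟩🟦🟫🟩⬜⬜❓❓❓❓
⬛⬛⬛⬛🟩⬜⬜⬜🟫🟫🟩❓❓❓❓
⬛⬛⬛⬛❓❓❓❓❓❓❓❓❓❓❓
⬛⬛⬛⬛❓❓❓❓❓❓❓❓❓❓❓
⬛⬛⬛⬛❓❓❓❓❓❓❓❓❓❓❓
⬛⬛⬛⬛❓❓❓❓❓❓❓❓❓❓❓
⬛⬛⬛⬛❓❓❓❓❓❓❓❓❓❓❓

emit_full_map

❓❓🟩🟫⬜🟦🟫
🟫⬛🟦🟦⬜🟫⬜
🟦🟦🟫🟩🟫⬜🟫
🟫🟫⬜🔴🟫🟩🟩
⬛🟩🟦🟫🟩⬜⬜
🟩⬜⬜⬜🟫🟫🟩

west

⬛⬛⬛⬛⬛❓❓❓❓❓❓❓❓❓❓
⬛⬛⬛⬛⬛❓❓❓❓❓❓❓❓❓❓
⬛⬛⬛⬛⬛❓❓❓❓❓❓❓❓❓❓
⬛⬛⬛⬛⬛❓❓❓❓❓❓❓❓❓❓
⬛⬛⬛⬛⬛❓❓🟩🟫⬜🟦🟫❓❓❓
⬛⬛⬛⬛⬛🟫⬛🟦🟦⬜🟫⬜❓❓❓
⬛⬛⬛⬛⬛🟦🟦🟫🟩🟫⬜🟫❓❓❓
⬛⬛⬛⬛⬛🟫🟫🔴🟫🟫🟩🟩❓❓❓
⬛⬛⬛⬛⬛⬛🟩🟦🟫🟩⬜⬜❓❓❓
⬛⬛⬛⬛⬛🟩⬜⬜⬜🟫🟫🟩❓❓❓
⬛⬛⬛⬛⬛❓❓❓❓❓❓❓❓❓❓
⬛⬛⬛⬛⬛❓❓❓❓❓❓❓❓❓❓
⬛⬛⬛⬛⬛❓❓❓❓❓❓❓❓❓❓
⬛⬛⬛⬛⬛❓❓❓❓❓❓❓❓❓❓
⬛⬛⬛⬛⬛❓❓❓❓❓❓❓❓❓❓

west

⬛⬛⬛⬛⬛⬛❓❓❓❓❓❓❓❓❓
⬛⬛⬛⬛⬛⬛❓❓❓❓❓❓❓❓❓
⬛⬛⬛⬛⬛⬛❓❓❓❓❓❓❓❓❓
⬛⬛⬛⬛⬛⬛❓❓❓❓❓❓❓❓❓
⬛⬛⬛⬛⬛⬛❓❓🟩🟫⬜🟦🟫❓❓
⬛⬛⬛⬛⬛⬛🟫⬛🟦🟦⬜🟫⬜❓❓
⬛⬛⬛⬛⬛⬛🟦🟦🟫🟩🟫⬜🟫❓❓
⬛⬛⬛⬛⬛⬛🟫🔴⬜🟫🟫🟩🟩❓❓
⬛⬛⬛⬛⬛⬛⬛🟩🟦🟫🟩⬜⬜❓❓
⬛⬛⬛⬛⬛⬛🟩⬜⬜⬜🟫🟫🟩❓❓
⬛⬛⬛⬛⬛⬛❓❓❓❓❓❓❓❓❓
⬛⬛⬛⬛⬛⬛❓❓❓❓❓❓❓❓❓
⬛⬛⬛⬛⬛⬛❓❓❓❓❓❓❓❓❓
⬛⬛⬛⬛⬛⬛❓❓❓❓❓❓❓❓❓
⬛⬛⬛⬛⬛⬛❓❓❓❓❓❓❓❓❓

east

⬛⬛⬛⬛⬛❓❓❓❓❓❓❓❓❓❓
⬛⬛⬛⬛⬛❓❓❓❓❓❓❓❓❓❓
⬛⬛⬛⬛⬛❓❓❓❓❓❓❓❓❓❓
⬛⬛⬛⬛⬛❓❓❓❓❓❓❓❓❓❓
⬛⬛⬛⬛⬛❓❓🟩🟫⬜🟦🟫❓❓❓
⬛⬛⬛⬛⬛🟫⬛🟦🟦⬜🟫⬜❓❓❓
⬛⬛⬛⬛⬛🟦🟦🟫🟩🟫⬜🟫❓❓❓
⬛⬛⬛⬛⬛🟫🟫🔴🟫🟫🟩🟩❓❓❓
⬛⬛⬛⬛⬛⬛🟩🟦🟫🟩⬜⬜❓❓❓
⬛⬛⬛⬛⬛🟩⬜⬜⬜🟫🟫🟩❓❓❓
⬛⬛⬛⬛⬛❓❓❓❓❓❓❓❓❓❓
⬛⬛⬛⬛⬛❓❓❓❓❓❓❓❓❓❓
⬛⬛⬛⬛⬛❓❓❓❓❓❓❓❓❓❓
⬛⬛⬛⬛⬛❓❓❓❓❓❓❓❓❓❓
⬛⬛⬛⬛⬛❓❓❓❓❓❓❓❓❓❓

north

⬛⬛⬛⬛⬛❓❓❓❓❓❓❓❓❓❓
⬛⬛⬛⬛⬛❓❓❓❓❓❓❓❓❓❓
⬛⬛⬛⬛⬛❓❓❓❓❓❓❓❓❓❓
⬛⬛⬛⬛⬛❓❓❓❓❓❓❓❓❓❓
⬛⬛⬛⬛⬛❓❓❓❓❓❓❓❓❓❓
⬛⬛⬛⬛⬛🟫🟫🟩🟫⬜🟦🟫❓❓❓
⬛⬛⬛⬛⬛🟫⬛🟦🟦⬜🟫⬜❓❓❓
⬛⬛⬛⬛⬛🟦🟦🔴🟩🟫⬜🟫❓❓❓
⬛⬛⬛⬛⬛🟫🟫⬜🟫🟫🟩🟩❓❓❓
⬛⬛⬛⬛⬛⬛🟩🟦🟫🟩⬜⬜❓❓❓
⬛⬛⬛⬛⬛🟩⬜⬜⬜🟫🟫🟩❓❓❓
⬛⬛⬛⬛⬛❓❓❓❓❓❓❓❓❓❓
⬛⬛⬛⬛⬛❓❓❓❓❓❓❓❓❓❓
⬛⬛⬛⬛⬛❓❓❓❓❓❓❓❓❓❓
⬛⬛⬛⬛⬛❓❓❓❓❓❓❓❓❓❓

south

⬛⬛⬛⬛⬛❓❓❓❓❓❓❓❓❓❓
⬛⬛⬛⬛⬛❓❓❓❓❓❓❓❓❓❓
⬛⬛⬛⬛⬛❓❓❓❓❓❓❓❓❓❓
⬛⬛⬛⬛⬛❓❓❓❓❓❓❓❓❓❓
⬛⬛⬛⬛⬛🟫🟫🟩🟫⬜🟦🟫❓❓❓
⬛⬛⬛⬛⬛🟫⬛🟦🟦⬜🟫⬜❓❓❓
⬛⬛⬛⬛⬛🟦🟦🟫🟩🟫⬜🟫❓❓❓
⬛⬛⬛⬛⬛🟫🟫🔴🟫🟫🟩🟩❓❓❓
⬛⬛⬛⬛⬛⬛🟩🟦🟫🟩⬜⬜❓❓❓
⬛⬛⬛⬛⬛🟩⬜⬜⬜🟫🟫🟩❓❓❓
⬛⬛⬛⬛⬛❓❓❓❓❓❓❓❓❓❓
⬛⬛⬛⬛⬛❓❓❓❓❓❓❓❓❓❓
⬛⬛⬛⬛⬛❓❓❓❓❓❓❓❓❓❓
⬛⬛⬛⬛⬛❓❓❓❓❓❓❓❓❓❓
⬛⬛⬛⬛⬛❓❓❓❓❓❓❓❓❓❓

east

⬛⬛⬛⬛❓❓❓❓❓❓❓❓❓❓❓
⬛⬛⬛⬛❓❓❓❓❓❓❓❓❓❓❓
⬛⬛⬛⬛❓❓❓❓❓❓❓❓❓❓❓
⬛⬛⬛⬛❓❓❓❓❓❓❓❓❓❓❓
⬛⬛⬛⬛🟫🟫🟩🟫⬜🟦🟫❓❓❓❓
⬛⬛⬛⬛🟫⬛🟦🟦⬜🟫⬜❓❓❓❓
⬛⬛⬛⬛🟦🟦🟫🟩🟫⬜🟫❓❓❓❓
⬛⬛⬛⬛🟫🟫⬜🔴🟫🟩🟩❓❓❓❓
⬛⬛⬛⬛⬛🟩🟦🟫🟩⬜⬜❓❓❓❓
⬛⬛⬛⬛🟩⬜⬜⬜🟫🟫🟩❓❓❓❓
⬛⬛⬛⬛❓❓❓❓❓❓❓❓❓❓❓
⬛⬛⬛⬛❓❓❓❓❓❓❓❓❓❓❓
⬛⬛⬛⬛❓❓❓❓❓❓❓❓❓❓❓
⬛⬛⬛⬛❓❓❓❓❓❓❓❓❓❓❓
⬛⬛⬛⬛❓❓❓❓❓❓❓❓❓❓❓

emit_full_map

🟫🟫🟩🟫⬜🟦🟫
🟫⬛🟦🟦⬜🟫⬜
🟦🟦🟫🟩🟫⬜🟫
🟫🟫⬜🔴🟫🟩🟩
⬛🟩🟦🟫🟩⬜⬜
🟩⬜⬜⬜🟫🟫🟩

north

⬛⬛⬛⬛❓❓❓❓❓❓❓❓❓❓❓
⬛⬛⬛⬛❓❓❓❓❓❓❓❓❓❓❓
⬛⬛⬛⬛❓❓❓❓❓❓❓❓❓❓❓
⬛⬛⬛⬛❓❓❓❓❓❓❓❓❓❓❓
⬛⬛⬛⬛❓❓❓❓❓❓❓❓❓❓❓
⬛⬛⬛⬛🟫🟫🟩🟫⬜🟦🟫❓❓❓❓
⬛⬛⬛⬛🟫⬛🟦🟦⬜🟫⬜❓❓❓❓
⬛⬛⬛⬛🟦🟦🟫🔴🟫⬜🟫❓❓❓❓
⬛⬛⬛⬛🟫🟫⬜🟫🟫🟩🟩❓❓❓❓
⬛⬛⬛⬛⬛🟩🟦🟫🟩⬜⬜❓❓❓❓
⬛⬛⬛⬛🟩⬜⬜⬜🟫🟫🟩❓❓❓❓
⬛⬛⬛⬛❓❓❓❓❓❓❓❓❓❓❓
⬛⬛⬛⬛❓❓❓❓❓❓❓❓❓❓❓
⬛⬛⬛⬛❓❓❓❓❓❓❓❓❓❓❓
⬛⬛⬛⬛❓❓❓❓❓❓❓❓❓❓❓

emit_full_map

🟫🟫🟩🟫⬜🟦🟫
🟫⬛🟦🟦⬜🟫⬜
🟦🟦🟫🔴🟫⬜🟫
🟫🟫⬜🟫🟫🟩🟩
⬛🟩🟦🟫🟩⬜⬜
🟩⬜⬜⬜🟫🟫🟩


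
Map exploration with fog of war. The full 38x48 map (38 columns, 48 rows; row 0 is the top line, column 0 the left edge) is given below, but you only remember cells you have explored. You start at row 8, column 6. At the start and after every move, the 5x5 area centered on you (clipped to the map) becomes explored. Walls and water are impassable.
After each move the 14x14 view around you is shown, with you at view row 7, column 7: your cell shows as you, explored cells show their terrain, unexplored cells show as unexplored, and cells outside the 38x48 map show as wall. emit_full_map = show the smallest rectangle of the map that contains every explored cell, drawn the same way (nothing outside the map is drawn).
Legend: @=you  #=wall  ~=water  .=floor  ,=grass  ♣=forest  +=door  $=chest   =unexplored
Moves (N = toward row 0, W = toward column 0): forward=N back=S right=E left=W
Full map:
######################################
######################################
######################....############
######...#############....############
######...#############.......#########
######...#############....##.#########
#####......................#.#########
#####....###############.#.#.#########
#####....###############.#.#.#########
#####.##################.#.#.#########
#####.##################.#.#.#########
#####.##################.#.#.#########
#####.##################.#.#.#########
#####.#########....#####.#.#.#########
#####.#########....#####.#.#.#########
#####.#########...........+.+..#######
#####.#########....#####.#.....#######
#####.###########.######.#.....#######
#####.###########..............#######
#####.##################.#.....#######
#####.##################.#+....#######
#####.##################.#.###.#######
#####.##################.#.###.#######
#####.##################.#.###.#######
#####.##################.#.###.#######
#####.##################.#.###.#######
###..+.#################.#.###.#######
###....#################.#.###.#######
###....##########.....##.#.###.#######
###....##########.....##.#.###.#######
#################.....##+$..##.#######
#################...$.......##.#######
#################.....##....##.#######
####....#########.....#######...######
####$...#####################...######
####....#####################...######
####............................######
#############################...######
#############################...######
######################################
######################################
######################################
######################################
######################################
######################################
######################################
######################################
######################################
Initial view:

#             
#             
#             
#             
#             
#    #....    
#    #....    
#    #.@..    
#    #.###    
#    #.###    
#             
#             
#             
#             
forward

#             
#             
#             
#             
#             
#    ##...    
#    #....    
#    #.@..    
#    #....    
#    #.###    
#    #.###    
#             
#             
#             

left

##            
##            
##            
##            
##            
##   ###...   
##   ##....   
##   ##@...   
##   ##....   
##   ##.###   
##    #.###   
##            
##            
##            

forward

##############
##            
##            
##            
##            
##   ###..    
##   ###...   
##   ##@...   
##   ##....   
##   ##....   
##   ##.###   
##    #.###   
##            
##            

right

##############
#             
#             
#             
#             
#   ###...    
#   ###...    
#   ##.@..    
#   ##....    
#   ##....    
#   ##.###    
#    #.###    
#             
#             

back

#             
#             
#             
#             
#   ###...    
#   ###...    
#   ##....    
#   ##.@..    
#   ##....    
#   ##.###    
#    #.###    
#             
#             
#             

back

#             
#             
#             
#   ###...    
#   ###...    
#   ##....    
#   ##....    
#   ##.@..    
#   ##.###    
#    #.###    
#             
#             
#             
#             

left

##            
##            
##            
##   ###...   
##   ###...   
##   ##....   
##   ##....   
##   ##@...   
##   ##.###   
##   ##.###   
##            
##            
##            
##            

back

##            
##            
##   ###...   
##   ###...   
##   ##....   
##   ##....   
##   ##....   
##   ##@###   
##   ##.###   
##   ##.##    
##            
##            
##            
##            

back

##            
##   ###...   
##   ###...   
##   ##....   
##   ##....   
##   ##....   
##   ##.###   
##   ##@###   
##   ##.##    
##   ##.##    
##            
##            
##            
##            

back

##   ###...   
##   ###...   
##   ##....   
##   ##....   
##   ##....   
##   ##.###   
##   ##.###   
##   ##@##    
##   ##.##    
##   ##.##    
##            
##            
##            
##            

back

##   ###...   
##   ##....   
##   ##....   
##   ##....   
##   ##.###   
##   ##.###   
##   ##.##    
##   ##@##    
##   ##.##    
##   ##.##    
##            
##            
##            
##            

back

##   ##....   
##   ##....   
##   ##....   
##   ##.###   
##   ##.###   
##   ##.##    
##   ##.##    
##   ##@##    
##   ##.##    
##   ##.##    
##            
##            
##            
##            

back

##   ##....   
##   ##....   
##   ##.###   
##   ##.###   
##   ##.##    
##   ##.##    
##   ##.##    
##   ##@##    
##   ##.##    
##   ##.##    
##            
##            
##            
##            

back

##   ##....   
##   ##.###   
##   ##.###   
##   ##.##    
##   ##.##    
##   ##.##    
##   ##.##    
##   ##@##    
##   ##.##    
##   ##.##    
##            
##            
##            
##            

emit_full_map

###...
###...
##....
##....
##....
##.###
##.###
##.## 
##.## 
##.## 
##.## 
##@## 
##.## 
##.## 

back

##   ##.###   
##   ##.###   
##   ##.##    
##   ##.##    
##   ##.##    
##   ##.##    
##   ##.##    
##   ##@##    
##   ##.##    
##   ##.##    
##            
##            
##            
##            

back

##   ##.###   
##   ##.##    
##   ##.##    
##   ##.##    
##   ##.##    
##   ##.##    
##   ##.##    
##   ##@##    
##   ##.##    
##   ##.##    
##            
##            
##            
##            

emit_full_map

###...
###...
##....
##....
##....
##.###
##.###
##.## 
##.## 
##.## 
##.## 
##.## 
##.## 
##@## 
##.## 
##.## 
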